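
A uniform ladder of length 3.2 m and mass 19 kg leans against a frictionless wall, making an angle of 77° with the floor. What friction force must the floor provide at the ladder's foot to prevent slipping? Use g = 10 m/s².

Choose the foot of the ladder as the axis so the floor normal and friction both act there and drop out.
Ladder weight 19×10 = 190 N acts at 1.6 m along the ladder; its horizontal arm is 1.6·cos77° = 0.3599 m → τ = 68.38 N·m clockwise.
Wall normal N acts horizontally at the top; its moment arm is the height L sinθ = 3.2·sin77° = 3.118 m, counterclockwise.
For rotational equilibrium, N × 3.118 = 68.38, so N = 21.9 N.
ΣFx = 0: friction at the foot balances the wall's push, so f = N_wall = 21.9 N.

f ≈ 21.9 N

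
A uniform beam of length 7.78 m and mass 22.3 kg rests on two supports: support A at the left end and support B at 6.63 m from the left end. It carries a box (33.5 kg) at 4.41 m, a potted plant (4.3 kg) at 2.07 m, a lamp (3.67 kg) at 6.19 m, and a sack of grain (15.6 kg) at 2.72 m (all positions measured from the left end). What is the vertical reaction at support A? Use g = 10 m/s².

R_A ≈ 328 N

Taking torques about support B:
Beam weight: 22.3 × 10 = 223 N down at 3.89 m → arm 2.74 m, τ = 223 × 2.74 = 611 N·m counterclockwise.
Box: 33.5 × 10 = 335 N down at 4.41 m → arm 2.22 m, τ = 335 × 2.22 = 743.7 N·m counterclockwise.
Potted plant: 4.3 × 10 = 43 N down at 2.07 m → arm 4.56 m, τ = 43 × 4.56 = 196.1 N·m counterclockwise.
Lamp: 3.67 × 10 = 36.7 N down at 6.19 m → arm 0.44 m, τ = 36.7 × 0.44 = 16.15 N·m counterclockwise.
Sack of grain: 15.6 × 10 = 156 N down at 2.72 m → arm 3.91 m, τ = 156 × 3.91 = 610 N·m counterclockwise.
Net load moment about support B = 2177 N·m counterclockwise.
Reaction R at support A is upward at 0 m, arm 6.63 m → moment R × 6.63 clockwise.
For rotational equilibrium, R × 6.63 = 2177, so R = 328 N.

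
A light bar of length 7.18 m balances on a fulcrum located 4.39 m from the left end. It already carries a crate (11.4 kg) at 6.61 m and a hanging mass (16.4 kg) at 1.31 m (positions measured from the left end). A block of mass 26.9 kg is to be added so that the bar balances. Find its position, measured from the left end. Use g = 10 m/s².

Take moments about the fulcrum (at 4.39 m from the left end).
Crate: 11.4 × 10 = 114 N down at 6.61 m → arm 2.22 m, τ = 114 × 2.22 = 253.1 N·m clockwise.
Hanging mass: 16.4 × 10 = 164 N down at 1.31 m → arm 3.08 m, τ = 164 × 3.08 = 505.1 N·m counterclockwise.
Net moment of existing loads = 252 N·m counterclockwise.
The block weighs 26.9 × 10 = 269 N and must supply an equal clockwise moment, so its lever arm about the fulcrum is 252 / 269 = 0.937 m.
That puts it at 4.39 + 0.937 = 5.33 m from the left end.

x ≈ 5.33 m from the left end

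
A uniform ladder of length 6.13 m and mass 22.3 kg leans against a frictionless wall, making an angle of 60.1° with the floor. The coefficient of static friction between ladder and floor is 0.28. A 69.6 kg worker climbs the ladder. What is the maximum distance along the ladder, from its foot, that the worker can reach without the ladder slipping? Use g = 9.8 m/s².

Choose the foot of the ladder as the axis so the floor normal and friction both act there and drop out.
Ladder weight 22.3×9.8 = 218.5 N acts at 3.065 m along the ladder; its horizontal arm is 3.065·cos60.1° = 1.528 m → τ = 333.9 N·m clockwise.
Worker weight 69.6×9.8 = 682.1 N at distance d → arm d·cos60.1° → τ = 682.1·d·0.4985 clockwise.
Wall normal N at the top has arm L sinθ = 5.314 m counterclockwise, so Στ = 0 gives N·5.314 = 333.9 + 340·d.
ΣFy = 0 ⇒ N_floor = 900.6 N, so the maximum friction is μ_s·N_floor = 0.28×900.6 = 252.2 N. ΣFx = 0 ⇒ N_wall = f, so at the slipping point N = 252.2 N.
Substituting: 252.2×5.314 = 333.9 + 340·d ⇒ d = (1340 − 333.9) / 340 = 2.96 m.

d ≈ 2.96 m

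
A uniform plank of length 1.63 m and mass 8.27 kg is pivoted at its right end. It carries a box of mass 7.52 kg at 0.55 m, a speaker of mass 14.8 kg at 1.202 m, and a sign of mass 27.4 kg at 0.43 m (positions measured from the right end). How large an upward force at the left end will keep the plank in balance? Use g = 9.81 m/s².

F ≈ 243 N

Taking torques about the right end:
Beam weight: 8.27 × 9.81 = 81.13 N down at 0.815 m → arm 0.815 m, τ = 81.13 × 0.815 = 66.12 N·m counterclockwise.
Box: 7.52 × 9.81 = 73.77 N down at 0.55 m → arm 0.55 m, τ = 73.77 × 0.55 = 40.57 N·m counterclockwise.
Speaker: 14.8 × 9.81 = 145.2 N down at 1.202 m → arm 1.202 m, τ = 145.2 × 1.202 = 174.5 N·m counterclockwise.
Sign: 27.4 × 9.81 = 268.8 N down at 0.43 m → arm 0.43 m, τ = 268.8 × 0.43 = 115.6 N·m counterclockwise.
Net moment of the loads = 396.8 N·m counterclockwise.
The upward force F acts at the left end, arm 1.63 m, giving F × 1.63 clockwise.
Setting net torque to zero: F × 1.63 = 396.8 → F = 396.8 / 1.63 = 243 N.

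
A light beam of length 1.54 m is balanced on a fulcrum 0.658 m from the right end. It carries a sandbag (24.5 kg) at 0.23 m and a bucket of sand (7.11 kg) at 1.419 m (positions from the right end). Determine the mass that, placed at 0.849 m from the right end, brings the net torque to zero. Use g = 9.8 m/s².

m ≈ 26.6 kg

About the fulcrum (at 0.658 m from the right end):
Sandbag: 24.5 × 9.8 = 240.1 N down at 0.23 m → arm 0.428 m, τ = 240.1 × 0.428 = 102.8 N·m clockwise.
Bucket of sand: 7.11 × 9.8 = 69.68 N down at 1.419 m → arm 0.761 m, τ = 69.68 × 0.761 = 53.03 N·m counterclockwise.
Net moment of known loads = 49.77 N·m clockwise.
An unknown mass m at 0.849 m has arm 0.191 m; its moment is m·g·0.191 counterclockwise.
For rotational equilibrium, m × 9.8 × 0.191 = 49.77, so m = 49.77 / (9.8 × 0.191) = 26.6 kg.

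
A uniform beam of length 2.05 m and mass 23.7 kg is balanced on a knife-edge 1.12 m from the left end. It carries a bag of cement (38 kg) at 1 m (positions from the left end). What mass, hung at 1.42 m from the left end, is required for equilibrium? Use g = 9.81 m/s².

m ≈ 22.7 kg

Choose the knife-edge (at 1.12 m from the left end) as the axis so the support reaction has zero arm there.
Beam weight: 23.7 × 9.81 = 232.5 N down at 1.025 m → arm 0.095 m, τ = 232.5 × 0.095 = 22.09 N·m counterclockwise.
Bag of cement: 38 × 9.81 = 372.8 N down at 1 m → arm 0.12 m, τ = 372.8 × 0.12 = 44.74 N·m counterclockwise.
Net moment of known loads = 66.83 N·m counterclockwise.
An unknown mass m at 1.42 m has arm 0.3 m; its moment is m·g·0.3 clockwise.
Balancing moments: m × 9.81 × 0.3 = 66.83, giving m = 66.83 / (9.81 × 0.3) = 22.7 kg.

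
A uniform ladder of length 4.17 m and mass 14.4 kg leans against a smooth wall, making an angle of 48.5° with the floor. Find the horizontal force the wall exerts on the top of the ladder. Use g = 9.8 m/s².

About the foot of the ladder:
Ladder weight 14.4×9.8 = 141.1 N acts at 2.085 m along the ladder; its horizontal arm is 2.085·cos48.5° = 1.382 m → τ = 195 N·m clockwise.
Wall normal N acts horizontally at the top; its moment arm is the height L sinθ = 4.17·sin48.5° = 3.123 m, counterclockwise.
For rotational equilibrium, N × 3.123 = 195, so N = 62.4 N.

N_wall ≈ 62.4 N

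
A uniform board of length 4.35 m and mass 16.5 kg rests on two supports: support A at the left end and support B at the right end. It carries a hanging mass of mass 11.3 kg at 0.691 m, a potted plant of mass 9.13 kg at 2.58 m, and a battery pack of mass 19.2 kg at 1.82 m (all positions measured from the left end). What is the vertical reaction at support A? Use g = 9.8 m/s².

R_A ≈ 320 N

Taking torques about support B:
Beam weight: 16.5 × 9.8 = 161.7 N down at 2.175 m → arm 2.175 m, τ = 161.7 × 2.175 = 351.7 N·m counterclockwise.
Hanging mass: 11.3 × 9.8 = 110.7 N down at 0.691 m → arm 3.659 m, τ = 110.7 × 3.659 = 405.1 N·m counterclockwise.
Potted plant: 9.13 × 9.8 = 89.47 N down at 2.58 m → arm 1.77 m, τ = 89.47 × 1.77 = 158.4 N·m counterclockwise.
Battery pack: 19.2 × 9.8 = 188.2 N down at 1.82 m → arm 2.53 m, τ = 188.2 × 2.53 = 476.1 N·m counterclockwise.
Net load moment about support B = 1391 N·m counterclockwise.
Reaction R at support A is upward at 0 m, arm 4.35 m → moment R × 4.35 clockwise.
Στ = 0 ⇒ R × 4.35 = 1391 ⇒ R = 320 N.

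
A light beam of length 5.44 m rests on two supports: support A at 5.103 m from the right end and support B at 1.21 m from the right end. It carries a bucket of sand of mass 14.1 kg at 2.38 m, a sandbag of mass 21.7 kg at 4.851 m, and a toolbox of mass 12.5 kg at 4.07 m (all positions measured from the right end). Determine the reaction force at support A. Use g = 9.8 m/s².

R_A ≈ 330 N

Choose support B as the axis so its reaction then has zero moment arm.
Bucket of sand: 14.1 × 9.8 = 138.2 N down at 2.38 m → arm 1.17 m, τ = 138.2 × 1.17 = 161.7 N·m counterclockwise.
Sandbag: 21.7 × 9.8 = 212.7 N down at 4.851 m → arm 3.641 m, τ = 212.7 × 3.641 = 774.4 N·m counterclockwise.
Toolbox: 12.5 × 9.8 = 122.5 N down at 4.07 m → arm 2.86 m, τ = 122.5 × 2.86 = 350.3 N·m counterclockwise.
Net load moment about support B = 1286 N·m counterclockwise.
Reaction R at support A is upward at 5.103 m, arm 3.893 m → moment R × 3.893 clockwise.
Balancing moments: R × 3.893 = 1286, giving R = 330 N.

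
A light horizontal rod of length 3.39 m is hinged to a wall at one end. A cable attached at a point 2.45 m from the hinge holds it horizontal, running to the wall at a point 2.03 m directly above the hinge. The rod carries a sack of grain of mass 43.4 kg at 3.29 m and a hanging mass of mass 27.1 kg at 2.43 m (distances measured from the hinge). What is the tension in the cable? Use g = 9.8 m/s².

Sum moments about the hinge (the unknown hinge reaction has zero arm there).
Sack of grain: 43.4 × 9.8 = 425.3 N down at 3.29 m → arm 3.29 m, τ = 425.3 × 3.29 = 1399 N·m clockwise.
Hanging mass: 27.1 × 9.8 = 265.6 N down at 2.43 m → arm 2.43 m, τ = 265.6 × 2.43 = 645.4 N·m clockwise.
Total clockwise load moment = 2044 N·m.
The cable tension T acts at 2.45 m; only its component perpendicular to the rod, T sinθ, produces torque. sinθ = h/√(h²+d²) = 2.03/√(2.03²+2.45²) = 0.638.
Balancing moments: T × 2.45 × 0.638 = 2044, giving T = 2044 / 1.563 = 1310 N.

T ≈ 1310 N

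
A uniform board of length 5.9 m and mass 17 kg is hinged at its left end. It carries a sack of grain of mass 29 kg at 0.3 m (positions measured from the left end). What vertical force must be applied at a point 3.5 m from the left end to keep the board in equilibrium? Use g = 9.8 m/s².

Choose the left end as the axis so the unknown pivot reaction has zero arm there.
Beam weight: 17 × 9.8 = 166.6 N down at 2.95 m → arm 2.95 m, τ = 166.6 × 2.95 = 491.5 N·m clockwise.
Sack of grain: 29 × 9.8 = 284.2 N down at 0.3 m → arm 0.3 m, τ = 284.2 × 0.3 = 85.26 N·m clockwise.
Net moment of the loads = 576.8 N·m clockwise.
The upward force F acts at a point 3.5 m from the left end, arm 3.5 m, giving F × 3.5 counterclockwise.
Balancing moments: F × 3.5 = 576.8, giving F = 576.8 / 3.5 = 165 N.

F ≈ 165 N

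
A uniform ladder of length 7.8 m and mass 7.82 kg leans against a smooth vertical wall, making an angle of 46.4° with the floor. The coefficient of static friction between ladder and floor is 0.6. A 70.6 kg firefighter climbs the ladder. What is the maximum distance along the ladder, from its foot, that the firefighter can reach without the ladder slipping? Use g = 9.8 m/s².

d ≈ 5.03 m

Take moments about the foot of the ladder.
Ladder weight 7.82×9.8 = 76.64 N acts at 3.9 m along the ladder; its horizontal arm is 3.9·cos46.4° = 2.69 m → τ = 206.2 N·m clockwise.
Firefighter weight 70.6×9.8 = 691.9 N at distance d → arm d·cos46.4° → τ = 691.9·d·0.6896 clockwise.
Wall normal N at the top has arm L sinθ = 5.649 m counterclockwise, so Στ = 0 gives N·5.649 = 206.2 + 477.1·d.
ΣFy = 0 ⇒ N_floor = 768.5 N, so the maximum friction is μ_s·N_floor = 0.6×768.5 = 461.1 N. ΣFx = 0 ⇒ N_wall = f, so at the slipping point N = 461.1 N.
Substituting: 461.1×5.649 = 206.2 + 477.1·d ⇒ d = (2605 − 206.2) / 477.1 = 5.03 m.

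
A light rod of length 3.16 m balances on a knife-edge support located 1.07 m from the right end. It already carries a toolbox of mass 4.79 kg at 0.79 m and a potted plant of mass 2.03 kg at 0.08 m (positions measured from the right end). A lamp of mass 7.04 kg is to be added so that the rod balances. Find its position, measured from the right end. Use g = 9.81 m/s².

x ≈ 1.55 m from the right end

Sum moments about the knife-edge support (at 1.07 m from the right end) (the support reaction has zero arm there).
Toolbox: 4.79 × 9.81 = 46.99 N down at 0.79 m → arm 0.28 m, τ = 46.99 × 0.28 = 13.16 N·m clockwise.
Potted plant: 2.03 × 9.81 = 19.91 N down at 0.08 m → arm 0.99 m, τ = 19.91 × 0.99 = 19.71 N·m clockwise.
Net moment of existing loads = 32.87 N·m clockwise.
The lamp weighs 7.04 × 9.81 = 69.06 N and must supply an equal counterclockwise moment, so its lever arm about the knife-edge support is 32.87 / 69.06 = 0.476 m.
That puts it at 1.07 + 0.476 = 1.55 m from the right end.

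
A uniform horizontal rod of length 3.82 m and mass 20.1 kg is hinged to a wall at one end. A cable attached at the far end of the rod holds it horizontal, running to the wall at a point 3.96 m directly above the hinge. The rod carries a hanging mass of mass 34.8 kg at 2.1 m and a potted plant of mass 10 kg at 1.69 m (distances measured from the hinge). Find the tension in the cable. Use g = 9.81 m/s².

T ≈ 458 N

Taking torques about the hinge:
Beam weight: 20.1 × 9.81 = 197.2 N down at 1.91 m → arm 1.91 m, τ = 197.2 × 1.91 = 376.7 N·m clockwise.
Hanging mass: 34.8 × 9.81 = 341.4 N down at 2.1 m → arm 2.1 m, τ = 341.4 × 2.1 = 716.9 N·m clockwise.
Potted plant: 10 × 9.81 = 98.1 N down at 1.69 m → arm 1.69 m, τ = 98.1 × 1.69 = 165.8 N·m clockwise.
Total clockwise load moment = 1259 N·m.
The cable tension T acts at 3.82 m; only its component perpendicular to the rod, T sinθ, produces torque. sinθ = h/√(h²+d²) = 3.96/√(3.96²+3.82²) = 0.7197.
Balancing moments: T × 3.82 × 0.7197 = 1259, giving T = 1259 / 2.749 = 458 N.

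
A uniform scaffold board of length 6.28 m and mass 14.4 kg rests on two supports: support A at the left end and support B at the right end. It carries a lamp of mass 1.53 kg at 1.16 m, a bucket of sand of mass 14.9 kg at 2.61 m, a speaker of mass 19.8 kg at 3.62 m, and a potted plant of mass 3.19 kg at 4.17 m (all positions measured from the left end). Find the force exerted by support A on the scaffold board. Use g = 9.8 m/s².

R_A ≈ 261 N

Choose support B as the axis so its reaction then has zero moment arm.
Beam weight: 14.4 × 9.8 = 141.1 N down at 3.14 m → arm 3.14 m, τ = 141.1 × 3.14 = 443.1 N·m counterclockwise.
Lamp: 1.53 × 9.8 = 14.99 N down at 1.16 m → arm 5.12 m, τ = 14.99 × 5.12 = 76.75 N·m counterclockwise.
Bucket of sand: 14.9 × 9.8 = 146 N down at 2.61 m → arm 3.67 m, τ = 146 × 3.67 = 535.8 N·m counterclockwise.
Speaker: 19.8 × 9.8 = 194 N down at 3.62 m → arm 2.66 m, τ = 194 × 2.66 = 516 N·m counterclockwise.
Potted plant: 3.19 × 9.8 = 31.26 N down at 4.17 m → arm 2.11 m, τ = 31.26 × 2.11 = 65.96 N·m counterclockwise.
Net load moment about support B = 1638 N·m counterclockwise.
Reaction R at support A is upward at 0 m, arm 6.28 m → moment R × 6.28 clockwise.
Setting net torque to zero: R × 6.28 = 1638 → R = 261 N.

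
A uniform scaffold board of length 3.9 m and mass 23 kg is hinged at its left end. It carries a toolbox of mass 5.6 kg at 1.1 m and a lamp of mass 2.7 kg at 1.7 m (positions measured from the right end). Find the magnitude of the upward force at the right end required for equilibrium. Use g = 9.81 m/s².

F ≈ 167 N

Take moments about the left end.
Beam weight: 23 × 9.81 = 225.6 N down at 1.95 m → arm 1.95 m, τ = 225.6 × 1.95 = 439.9 N·m clockwise.
Toolbox: 5.6 × 9.81 = 54.94 N down at 1.1 m → arm 2.8 m, τ = 54.94 × 2.8 = 153.8 N·m clockwise.
Lamp: 2.7 × 9.81 = 26.49 N down at 1.7 m → arm 2.2 m, τ = 26.49 × 2.2 = 58.28 N·m clockwise.
Net moment of the loads = 652 N·m clockwise.
The upward force F acts at the right end, arm 3.9 m, giving F × 3.9 counterclockwise.
Setting net torque to zero: F × 3.9 = 652 → F = 652 / 3.9 = 167 N.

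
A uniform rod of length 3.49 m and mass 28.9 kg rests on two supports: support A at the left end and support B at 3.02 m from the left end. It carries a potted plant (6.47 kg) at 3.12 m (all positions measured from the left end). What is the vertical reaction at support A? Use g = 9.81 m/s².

R_A ≈ 118 N

Sum moments about support B (its reaction then has zero moment arm).
Beam weight: 28.9 × 9.81 = 283.5 N down at 1.745 m → arm 1.275 m, τ = 283.5 × 1.275 = 361.5 N·m counterclockwise.
Potted plant: 6.47 × 9.81 = 63.47 N down at 3.12 m → arm 0.1 m, τ = 63.47 × 0.1 = 6.347 N·m clockwise.
Net load moment about support B = 355.2 N·m counterclockwise.
Reaction R at support A is upward at 0 m, arm 3.02 m → moment R × 3.02 clockwise.
Balancing moments: R × 3.02 = 355.2, giving R = 118 N.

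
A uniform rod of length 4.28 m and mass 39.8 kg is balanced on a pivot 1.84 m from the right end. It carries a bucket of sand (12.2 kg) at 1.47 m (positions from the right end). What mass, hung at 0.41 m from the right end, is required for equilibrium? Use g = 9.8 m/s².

m ≈ 5.19 kg

Take moments about the pivot (at 1.84 m from the right end).
Beam weight: 39.8 × 9.8 = 390 N down at 2.14 m → arm 0.3 m, τ = 390 × 0.3 = 117 N·m counterclockwise.
Bucket of sand: 12.2 × 9.8 = 119.6 N down at 1.47 m → arm 0.37 m, τ = 119.6 × 0.37 = 44.25 N·m clockwise.
Net moment of known loads = 72.75 N·m counterclockwise.
An unknown mass m at 0.41 m has arm 1.43 m; its moment is m·g·1.43 clockwise.
Setting net torque to zero: m × 9.8 × 1.43 = 72.75 → m = 72.75 / (9.8 × 1.43) = 5.19 kg.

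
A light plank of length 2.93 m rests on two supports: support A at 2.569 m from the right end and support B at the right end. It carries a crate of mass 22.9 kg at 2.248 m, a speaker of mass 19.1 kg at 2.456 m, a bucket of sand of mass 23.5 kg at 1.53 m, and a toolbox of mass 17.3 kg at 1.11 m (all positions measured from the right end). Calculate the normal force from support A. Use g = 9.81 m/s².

R_A ≈ 586 N

Take moments about support B.
Crate: 22.9 × 9.81 = 224.6 N down at 2.248 m → arm 2.248 m, τ = 224.6 × 2.248 = 504.9 N·m counterclockwise.
Speaker: 19.1 × 9.81 = 187.4 N down at 2.456 m → arm 2.456 m, τ = 187.4 × 2.456 = 460.3 N·m counterclockwise.
Bucket of sand: 23.5 × 9.81 = 230.5 N down at 1.53 m → arm 1.53 m, τ = 230.5 × 1.53 = 352.7 N·m counterclockwise.
Toolbox: 17.3 × 9.81 = 169.7 N down at 1.11 m → arm 1.11 m, τ = 169.7 × 1.11 = 188.4 N·m counterclockwise.
Net load moment about support B = 1506 N·m counterclockwise.
Reaction R at support A is upward at 2.569 m, arm 2.569 m → moment R × 2.569 clockwise.
Στ = 0 ⇒ R × 2.569 = 1506 ⇒ R = 586 N.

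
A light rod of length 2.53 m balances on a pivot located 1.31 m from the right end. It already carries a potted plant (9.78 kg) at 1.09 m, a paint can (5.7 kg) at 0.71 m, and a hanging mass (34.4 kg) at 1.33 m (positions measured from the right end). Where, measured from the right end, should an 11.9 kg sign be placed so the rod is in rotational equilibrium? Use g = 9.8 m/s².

x ≈ 1.72 m from the right end

About the pivot (at 1.31 m from the right end):
Potted plant: 9.78 × 9.8 = 95.84 N down at 1.09 m → arm 0.22 m, τ = 95.84 × 0.22 = 21.08 N·m clockwise.
Paint can: 5.7 × 9.8 = 55.86 N down at 0.71 m → arm 0.6 m, τ = 55.86 × 0.6 = 33.52 N·m clockwise.
Hanging mass: 34.4 × 9.8 = 337.1 N down at 1.33 m → arm 0.02 m, τ = 337.1 × 0.02 = 6.742 N·m counterclockwise.
Net moment of existing loads = 47.86 N·m clockwise.
The sign weighs 11.9 × 9.8 = 116.6 N and must supply an equal counterclockwise moment, so its lever arm about the pivot is 47.86 / 116.6 = 0.41 m.
That puts it at 1.31 + 0.41 = 1.72 m from the right end.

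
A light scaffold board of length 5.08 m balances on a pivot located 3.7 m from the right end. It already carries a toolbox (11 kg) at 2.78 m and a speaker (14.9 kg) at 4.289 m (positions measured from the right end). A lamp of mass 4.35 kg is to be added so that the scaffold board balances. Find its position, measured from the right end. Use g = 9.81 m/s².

Sum moments about the pivot (at 3.7 m from the right end) (the support reaction has zero arm there).
Toolbox: 11 × 9.81 = 107.9 N down at 2.78 m → arm 0.92 m, τ = 107.9 × 0.92 = 99.27 N·m clockwise.
Speaker: 14.9 × 9.81 = 146.2 N down at 4.289 m → arm 0.589 m, τ = 146.2 × 0.589 = 86.11 N·m counterclockwise.
Net moment of existing loads = 13.16 N·m clockwise.
The lamp weighs 4.35 × 9.81 = 42.67 N and must supply an equal counterclockwise moment, so its lever arm about the pivot is 13.16 / 42.67 = 0.308 m.
That puts it at 3.7 + 0.308 = 4.01 m from the right end.

x ≈ 4.01 m from the right end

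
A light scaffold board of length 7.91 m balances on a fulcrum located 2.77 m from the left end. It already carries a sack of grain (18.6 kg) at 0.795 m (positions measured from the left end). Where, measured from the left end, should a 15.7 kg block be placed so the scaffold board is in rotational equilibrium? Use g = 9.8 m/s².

x ≈ 5.11 m from the left end

Choose the fulcrum (at 2.77 m from the left end) as the axis so the support reaction has zero arm there.
Sack of grain: 18.6 × 9.8 = 182.3 N down at 0.795 m → arm 1.975 m, τ = 182.3 × 1.975 = 360 N·m counterclockwise.
Net moment of existing loads = 360 N·m counterclockwise.
The block weighs 15.7 × 9.8 = 153.9 N and must supply an equal clockwise moment, so its lever arm about the fulcrum is 360 / 153.9 = 2.34 m.
That puts it at 2.77 + 2.34 = 5.11 m from the left end.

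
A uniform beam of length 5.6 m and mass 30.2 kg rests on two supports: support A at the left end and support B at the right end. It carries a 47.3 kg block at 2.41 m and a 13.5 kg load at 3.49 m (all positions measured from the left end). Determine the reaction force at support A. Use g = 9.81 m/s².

R_A ≈ 462 N

Sum moments about support B (its reaction then has zero moment arm).
Beam weight: 30.2 × 9.81 = 296.3 N down at 2.8 m → arm 2.8 m, τ = 296.3 × 2.8 = 829.6 N·m counterclockwise.
Block: 47.3 × 9.81 = 464 N down at 2.41 m → arm 3.19 m, τ = 464 × 3.19 = 1480 N·m counterclockwise.
Load: 13.5 × 9.81 = 132.4 N down at 3.49 m → arm 2.11 m, τ = 132.4 × 2.11 = 279.4 N·m counterclockwise.
Net load moment about support B = 2589 N·m counterclockwise.
Reaction R at support A is upward at 0 m, arm 5.6 m → moment R × 5.6 clockwise.
Setting net torque to zero: R × 5.6 = 2589 → R = 462 N.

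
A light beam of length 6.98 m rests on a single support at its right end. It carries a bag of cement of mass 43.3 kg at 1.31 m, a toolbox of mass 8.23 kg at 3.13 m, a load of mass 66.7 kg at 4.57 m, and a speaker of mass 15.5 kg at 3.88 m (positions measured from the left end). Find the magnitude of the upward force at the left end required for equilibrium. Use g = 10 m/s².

Sum moments about the right end (the unknown pivot reaction has zero arm there).
Bag of cement: 43.3 × 10 = 433 N down at 1.31 m → arm 5.67 m, τ = 433 × 5.67 = 2455 N·m counterclockwise.
Toolbox: 8.23 × 10 = 82.3 N down at 3.13 m → arm 3.85 m, τ = 82.3 × 3.85 = 316.9 N·m counterclockwise.
Load: 66.7 × 10 = 667 N down at 4.57 m → arm 2.41 m, τ = 667 × 2.41 = 1607 N·m counterclockwise.
Speaker: 15.5 × 10 = 155 N down at 3.88 m → arm 3.1 m, τ = 155 × 3.1 = 480.5 N·m counterclockwise.
Net moment of the loads = 4859 N·m counterclockwise.
The upward force F acts at the left end, arm 6.98 m, giving F × 6.98 clockwise.
Balancing moments: F × 6.98 = 4859, giving F = 4859 / 6.98 = 696 N.

F ≈ 696 N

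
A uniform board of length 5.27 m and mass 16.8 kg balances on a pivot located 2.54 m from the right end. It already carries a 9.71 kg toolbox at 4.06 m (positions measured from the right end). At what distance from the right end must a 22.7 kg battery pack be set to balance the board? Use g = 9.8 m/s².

x ≈ 1.82 m from the right end

Choose the pivot (at 2.54 m from the right end) as the axis so the support reaction has zero arm there.
Beam weight: 16.8 × 9.8 = 164.6 N down at 2.635 m → arm 0.095 m, τ = 164.6 × 0.095 = 15.64 N·m counterclockwise.
Toolbox: 9.71 × 9.8 = 95.16 N down at 4.06 m → arm 1.52 m, τ = 95.16 × 1.52 = 144.6 N·m counterclockwise.
Net moment of existing loads = 160.2 N·m counterclockwise.
The battery pack weighs 22.7 × 9.8 = 222.5 N and must supply an equal clockwise moment, so its lever arm about the pivot is 160.2 / 222.5 = 0.72 m.
That puts it at 2.54 − 0.72 = 1.82 m from the right end.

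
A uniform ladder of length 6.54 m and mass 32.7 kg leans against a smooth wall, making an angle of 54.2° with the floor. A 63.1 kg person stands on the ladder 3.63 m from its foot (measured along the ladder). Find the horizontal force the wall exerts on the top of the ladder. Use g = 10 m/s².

Choose the foot of the ladder as the axis so the floor normal and friction both act there and drop out.
Ladder weight 32.7×10 = 327 N acts at 3.27 m along the ladder; its horizontal arm is 3.27·cos54.2° = 1.913 m → τ = 625.6 N·m clockwise.
Person: 63.1×10 = 631 N at 3.63 m → arm 2.123 m → τ = 1340 N·m clockwise.
Wall normal N acts horizontally at the top; its moment arm is the height L sinθ = 6.54·sin54.2° = 5.304 m, counterclockwise.
For rotational equilibrium, N × 5.304 = 1966, so N = 371 N.

N_wall ≈ 371 N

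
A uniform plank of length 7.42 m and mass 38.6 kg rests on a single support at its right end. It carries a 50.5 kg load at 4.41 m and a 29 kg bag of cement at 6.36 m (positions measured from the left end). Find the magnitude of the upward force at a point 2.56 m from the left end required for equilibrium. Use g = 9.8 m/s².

Sum moments about the right end (the unknown pivot reaction has zero arm there).
Beam weight: 38.6 × 9.8 = 378.3 N down at 3.71 m → arm 3.71 m, τ = 378.3 × 3.71 = 1403 N·m counterclockwise.
Load: 50.5 × 9.8 = 494.9 N down at 4.41 m → arm 3.01 m, τ = 494.9 × 3.01 = 1490 N·m counterclockwise.
Bag of cement: 29 × 9.8 = 284.2 N down at 6.36 m → arm 1.06 m, τ = 284.2 × 1.06 = 301.3 N·m counterclockwise.
Net moment of the loads = 3194 N·m counterclockwise.
The upward force F acts at a point 2.56 m from the left end, arm 4.86 m, giving F × 4.86 clockwise.
Setting net torque to zero: F × 4.86 = 3194 → F = 3194 / 4.86 = 657 N.

F ≈ 657 N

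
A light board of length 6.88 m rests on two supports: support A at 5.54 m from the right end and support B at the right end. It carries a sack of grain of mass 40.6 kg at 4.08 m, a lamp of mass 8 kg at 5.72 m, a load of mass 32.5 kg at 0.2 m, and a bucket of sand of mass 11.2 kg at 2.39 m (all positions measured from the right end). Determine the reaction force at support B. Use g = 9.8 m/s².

R_B ≈ 472 N

About support A:
Sack of grain: 40.6 × 9.8 = 397.9 N down at 4.08 m → arm 1.46 m, τ = 397.9 × 1.46 = 580.9 N·m clockwise.
Lamp: 8 × 9.8 = 78.4 N down at 5.72 m → arm 0.18 m, τ = 78.4 × 0.18 = 14.11 N·m counterclockwise.
Load: 32.5 × 9.8 = 318.5 N down at 0.2 m → arm 5.34 m, τ = 318.5 × 5.34 = 1701 N·m clockwise.
Bucket of sand: 11.2 × 9.8 = 109.8 N down at 2.39 m → arm 3.15 m, τ = 109.8 × 3.15 = 345.9 N·m clockwise.
Net load moment about support A = 2614 N·m clockwise.
Reaction R at support B is upward at 0 m, arm 5.54 m → moment R × 5.54 counterclockwise.
For rotational equilibrium, R × 5.54 = 2614, so R = 472 N.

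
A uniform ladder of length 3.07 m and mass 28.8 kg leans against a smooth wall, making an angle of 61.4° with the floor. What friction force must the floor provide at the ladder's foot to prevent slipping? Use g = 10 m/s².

Choose the foot of the ladder as the axis so the floor normal and friction both act there and drop out.
Ladder weight 28.8×10 = 288 N acts at 1.535 m along the ladder; its horizontal arm is 1.535·cos61.4° = 0.7348 m → τ = 211.6 N·m clockwise.
Wall normal N acts horizontally at the top; its moment arm is the height L sinθ = 3.07·sin61.4° = 2.695 m, counterclockwise.
For rotational equilibrium, N × 2.695 = 211.6, so N = 78.5 N.
ΣFx = 0: friction at the foot balances the wall's push, so f = N_wall = 78.5 N.

f ≈ 78.5 N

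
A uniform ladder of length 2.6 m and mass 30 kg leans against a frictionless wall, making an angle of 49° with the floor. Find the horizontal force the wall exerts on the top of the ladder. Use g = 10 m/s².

Choose the foot of the ladder as the axis so the floor normal and friction both act there and drop out.
Ladder weight 30×10 = 300 N acts at 1.3 m along the ladder; its horizontal arm is 1.3·cos49° = 0.8529 m → τ = 255.9 N·m clockwise.
Wall normal N acts horizontally at the top; its moment arm is the height L sinθ = 2.6·sin49° = 1.962 m, counterclockwise.
Στ = 0 ⇒ N × 1.962 = 255.9 ⇒ N = 130 N.

N_wall ≈ 130 N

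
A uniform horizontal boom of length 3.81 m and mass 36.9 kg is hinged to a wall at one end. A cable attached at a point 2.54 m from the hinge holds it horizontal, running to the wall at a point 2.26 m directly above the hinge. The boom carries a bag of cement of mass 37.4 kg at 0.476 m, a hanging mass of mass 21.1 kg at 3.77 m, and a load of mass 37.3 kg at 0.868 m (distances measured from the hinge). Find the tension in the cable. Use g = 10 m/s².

About the hinge:
Beam weight: 36.9 × 10 = 369 N down at 1.905 m → arm 1.905 m, τ = 369 × 1.905 = 702.9 N·m clockwise.
Bag of cement: 37.4 × 10 = 374 N down at 0.476 m → arm 0.476 m, τ = 374 × 0.476 = 178 N·m clockwise.
Hanging mass: 21.1 × 10 = 211 N down at 3.77 m → arm 3.77 m, τ = 211 × 3.77 = 795.5 N·m clockwise.
Load: 37.3 × 10 = 373 N down at 0.868 m → arm 0.868 m, τ = 373 × 0.868 = 323.8 N·m clockwise.
Total clockwise load moment = 2000 N·m.
The cable tension T acts at 2.54 m; only its component perpendicular to the boom, T sinθ, produces torque. sinθ = h/√(h²+d²) = 2.26/√(2.26²+2.54²) = 0.6647.
For rotational equilibrium, T × 2.54 × 0.6647 = 2000, so T = 2000 / 1.688 = 1180 N.

T ≈ 1180 N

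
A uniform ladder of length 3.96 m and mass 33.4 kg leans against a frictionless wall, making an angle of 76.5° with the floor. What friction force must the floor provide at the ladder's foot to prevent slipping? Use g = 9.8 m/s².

f ≈ 39.3 N

About the foot of the ladder:
Ladder weight 33.4×9.8 = 327.3 N acts at 1.98 m along the ladder; its horizontal arm is 1.98·cos76.5° = 0.4622 m → τ = 151.3 N·m clockwise.
Wall normal N acts horizontally at the top; its moment arm is the height L sinθ = 3.96·sin76.5° = 3.851 m, counterclockwise.
Setting net torque to zero: N × 3.851 = 151.3 → N = 39.3 N.
ΣFx = 0: friction at the foot balances the wall's push, so f = N_wall = 39.3 N.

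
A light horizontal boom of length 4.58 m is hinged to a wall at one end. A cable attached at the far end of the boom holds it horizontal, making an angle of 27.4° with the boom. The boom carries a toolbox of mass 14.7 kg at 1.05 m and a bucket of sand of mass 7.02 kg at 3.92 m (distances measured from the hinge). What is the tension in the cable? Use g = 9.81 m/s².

Taking torques about the hinge:
Toolbox: 14.7 × 9.81 = 144.2 N down at 1.05 m → arm 1.05 m, τ = 144.2 × 1.05 = 151.4 N·m clockwise.
Bucket of sand: 7.02 × 9.81 = 68.87 N down at 3.92 m → arm 3.92 m, τ = 68.87 × 3.92 = 270 N·m clockwise.
Total clockwise load moment = 421.4 N·m.
The cable tension T acts at 4.58 m; only its component perpendicular to the boom, T sinθ, produces torque. sin 27.4° = 0.4602.
Στ = 0 ⇒ T × 4.58 × 0.4602 = 421.4 ⇒ T = 421.4 / 2.108 = 200 N.

T ≈ 200 N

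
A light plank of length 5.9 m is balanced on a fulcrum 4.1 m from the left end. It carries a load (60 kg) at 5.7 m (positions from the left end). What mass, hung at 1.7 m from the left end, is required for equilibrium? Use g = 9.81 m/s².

m ≈ 40 kg

Take moments about the fulcrum (at 4.1 m from the left end).
Load: 60 × 9.81 = 588.6 N down at 5.7 m → arm 1.6 m, τ = 588.6 × 1.6 = 941.8 N·m clockwise.
Net moment of known loads = 941.8 N·m clockwise.
An unknown mass m at 1.7 m has arm 2.4 m; its moment is m·g·2.4 counterclockwise.
For rotational equilibrium, m × 9.81 × 2.4 = 941.8, so m = 941.8 / (9.81 × 2.4) = 40 kg.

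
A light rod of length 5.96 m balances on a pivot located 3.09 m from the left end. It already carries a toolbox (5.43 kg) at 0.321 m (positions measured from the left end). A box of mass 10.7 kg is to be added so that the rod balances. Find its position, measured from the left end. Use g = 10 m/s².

Choose the pivot (at 3.09 m from the left end) as the axis so the support reaction has zero arm there.
Toolbox: 5.43 × 10 = 54.3 N down at 0.321 m → arm 2.769 m, τ = 54.3 × 2.769 = 150.4 N·m counterclockwise.
Net moment of existing loads = 150.4 N·m counterclockwise.
The box weighs 10.7 × 10 = 107 N and must supply an equal clockwise moment, so its lever arm about the pivot is 150.4 / 107 = 1.41 m.
That puts it at 3.09 + 1.41 = 4.5 m from the left end.

x ≈ 4.5 m from the left end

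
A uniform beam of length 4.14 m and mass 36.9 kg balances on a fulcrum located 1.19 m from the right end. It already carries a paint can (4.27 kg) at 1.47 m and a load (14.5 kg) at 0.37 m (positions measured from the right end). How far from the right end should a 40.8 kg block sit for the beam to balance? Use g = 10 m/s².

x ≈ 0.656 m from the right end

Taking torques about the fulcrum (at 1.19 m from the right end):
Beam weight: 36.9 × 10 = 369 N down at 2.07 m → arm 0.88 m, τ = 369 × 0.88 = 324.7 N·m counterclockwise.
Paint can: 4.27 × 10 = 42.7 N down at 1.47 m → arm 0.28 m, τ = 42.7 × 0.28 = 11.96 N·m counterclockwise.
Load: 14.5 × 10 = 145 N down at 0.37 m → arm 0.82 m, τ = 145 × 0.82 = 118.9 N·m clockwise.
Net moment of existing loads = 217.8 N·m counterclockwise.
The block weighs 40.8 × 10 = 408 N and must supply an equal clockwise moment, so its lever arm about the fulcrum is 217.8 / 408 = 0.534 m.
That puts it at 1.19 − 0.534 = 0.656 m from the right end.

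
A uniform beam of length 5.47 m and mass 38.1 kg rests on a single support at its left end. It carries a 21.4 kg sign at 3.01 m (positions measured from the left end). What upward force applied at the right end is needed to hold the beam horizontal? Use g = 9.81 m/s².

About the left end:
Beam weight: 38.1 × 9.81 = 373.8 N down at 2.735 m → arm 2.735 m, τ = 373.8 × 2.735 = 1022 N·m clockwise.
Sign: 21.4 × 9.81 = 209.9 N down at 3.01 m → arm 3.01 m, τ = 209.9 × 3.01 = 631.8 N·m clockwise.
Net moment of the loads = 1654 N·m clockwise.
The upward force F acts at the right end, arm 5.47 m, giving F × 5.47 counterclockwise.
Στ = 0 ⇒ F × 5.47 = 1654 ⇒ F = 1654 / 5.47 = 302 N.

F ≈ 302 N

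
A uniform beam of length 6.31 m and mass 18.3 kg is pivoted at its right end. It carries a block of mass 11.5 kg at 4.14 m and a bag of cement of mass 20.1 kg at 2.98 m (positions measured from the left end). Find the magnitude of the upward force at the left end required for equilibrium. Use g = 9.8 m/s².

Sum moments about the right end (the unknown pivot reaction has zero arm there).
Beam weight: 18.3 × 9.8 = 179.3 N down at 3.155 m → arm 3.155 m, τ = 179.3 × 3.155 = 565.7 N·m counterclockwise.
Block: 11.5 × 9.8 = 112.7 N down at 4.14 m → arm 2.17 m, τ = 112.7 × 2.17 = 244.6 N·m counterclockwise.
Bag of cement: 20.1 × 9.8 = 197 N down at 2.98 m → arm 3.33 m, τ = 197 × 3.33 = 656 N·m counterclockwise.
Net moment of the loads = 1466 N·m counterclockwise.
The upward force F acts at the left end, arm 6.31 m, giving F × 6.31 clockwise.
Balancing moments: F × 6.31 = 1466, giving F = 1466 / 6.31 = 232 N.

F ≈ 232 N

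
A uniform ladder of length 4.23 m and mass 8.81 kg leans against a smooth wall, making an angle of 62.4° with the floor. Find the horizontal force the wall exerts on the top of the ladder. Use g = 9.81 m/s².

Choose the foot of the ladder as the axis so the floor normal and friction both act there and drop out.
Ladder weight 8.81×9.81 = 86.43 N acts at 2.115 m along the ladder; its horizontal arm is 2.115·cos62.4° = 0.9799 m → τ = 84.69 N·m clockwise.
Wall normal N acts horizontally at the top; its moment arm is the height L sinθ = 4.23·sin62.4° = 3.749 m, counterclockwise.
Setting net torque to zero: N × 3.749 = 84.69 → N = 22.6 N.

N_wall ≈ 22.6 N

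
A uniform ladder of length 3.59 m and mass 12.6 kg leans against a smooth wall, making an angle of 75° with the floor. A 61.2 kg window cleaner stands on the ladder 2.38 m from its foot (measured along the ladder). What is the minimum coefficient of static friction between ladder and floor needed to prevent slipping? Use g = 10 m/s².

μ_min ≈ 0.17

About the foot of the ladder:
Ladder weight 12.6×10 = 126 N acts at 1.795 m along the ladder; its horizontal arm is 1.795·cos75° = 0.4646 m → τ = 58.54 N·m clockwise.
Window cleaner: 61.2×10 = 612 N at 2.38 m → arm 0.616 m → τ = 377 N·m clockwise.
Wall normal N acts horizontally at the top; its moment arm is the height L sinθ = 3.59·sin75° = 3.468 m, counterclockwise.
Setting net torque to zero: N × 3.468 = 435.5 → N = 125.6 N.
ΣFx = 0 ⇒ f = N_wall = 125.6 N. ΣFy = 0 ⇒ N_floor = 738 N.
μ_min = f / N_floor = 125.6 / 738 = 0.17.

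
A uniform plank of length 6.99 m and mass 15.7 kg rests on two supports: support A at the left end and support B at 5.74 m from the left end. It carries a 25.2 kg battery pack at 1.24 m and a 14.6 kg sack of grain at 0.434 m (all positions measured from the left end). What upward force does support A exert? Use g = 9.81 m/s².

R_A ≈ 386 N

Choose support B as the axis so its reaction then has zero moment arm.
Beam weight: 15.7 × 9.81 = 154 N down at 3.495 m → arm 2.245 m, τ = 154 × 2.245 = 345.7 N·m counterclockwise.
Battery pack: 25.2 × 9.81 = 247.2 N down at 1.24 m → arm 4.5 m, τ = 247.2 × 4.5 = 1112 N·m counterclockwise.
Sack of grain: 14.6 × 9.81 = 143.2 N down at 0.434 m → arm 5.306 m, τ = 143.2 × 5.306 = 759.8 N·m counterclockwise.
Net load moment about support B = 2218 N·m counterclockwise.
Reaction R at support A is upward at 0 m, arm 5.74 m → moment R × 5.74 clockwise.
Balancing moments: R × 5.74 = 2218, giving R = 386 N.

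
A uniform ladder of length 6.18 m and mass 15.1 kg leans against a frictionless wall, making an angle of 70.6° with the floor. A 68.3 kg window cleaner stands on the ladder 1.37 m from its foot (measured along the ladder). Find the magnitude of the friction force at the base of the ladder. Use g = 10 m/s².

About the foot of the ladder:
Ladder weight 15.1×10 = 151 N acts at 3.09 m along the ladder; its horizontal arm is 3.09·cos70.6° = 1.026 m → τ = 154.9 N·m clockwise.
Window cleaner: 68.3×10 = 683 N at 1.37 m → arm 0.4551 m → τ = 310.8 N·m clockwise.
Wall normal N acts horizontally at the top; its moment arm is the height L sinθ = 6.18·sin70.6° = 5.829 m, counterclockwise.
For rotational equilibrium, N × 5.829 = 465.7, so N = 79.9 N.
ΣFx = 0: friction at the foot balances the wall's push, so f = N_wall = 79.9 N.

f ≈ 79.9 N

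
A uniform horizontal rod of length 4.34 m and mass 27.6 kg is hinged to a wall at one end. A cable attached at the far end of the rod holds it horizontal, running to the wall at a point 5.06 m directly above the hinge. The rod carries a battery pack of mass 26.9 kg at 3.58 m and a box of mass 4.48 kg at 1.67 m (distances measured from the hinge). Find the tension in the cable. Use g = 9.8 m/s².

T ≈ 487 N

Choose the hinge as the axis so the unknown hinge reaction has zero arm there.
Beam weight: 27.6 × 9.8 = 270.5 N down at 2.17 m → arm 2.17 m, τ = 270.5 × 2.17 = 587 N·m clockwise.
Battery pack: 26.9 × 9.8 = 263.6 N down at 3.58 m → arm 3.58 m, τ = 263.6 × 3.58 = 943.7 N·m clockwise.
Box: 4.48 × 9.8 = 43.9 N down at 1.67 m → arm 1.67 m, τ = 43.9 × 1.67 = 73.31 N·m clockwise.
Total clockwise load moment = 1604 N·m.
The cable tension T acts at 4.34 m; only its component perpendicular to the rod, T sinθ, produces torque. sinθ = h/√(h²+d²) = 5.06/√(5.06²+4.34²) = 0.759.
For rotational equilibrium, T × 4.34 × 0.759 = 1604, so T = 1604 / 3.294 = 487 N.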